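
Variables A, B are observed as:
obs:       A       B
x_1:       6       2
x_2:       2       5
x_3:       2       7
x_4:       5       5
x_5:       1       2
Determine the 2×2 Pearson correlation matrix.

Step 1 — column means:
  mean(A) = (6 + 2 + 2 + 5 + 1) / 5 = 16/5 = 3.2
  mean(B) = (2 + 5 + 7 + 5 + 2) / 5 = 21/5 = 4.2

Step 2 — sample variances and covariances s[i,j] = (1/(n-1)) · Σ_k (x_{k,i} - mean_i) · (x_{k,j} - mean_j), with n-1 = 4:
  s[A,A] = ((2.8)·(2.8) + (-1.2)·(-1.2) + (-1.2)·(-1.2) + (1.8)·(1.8) + (-2.2)·(-2.2)) / 4 = 18.8/4 = 4.7
  s[A,B] = ((2.8)·(-2.2) + (-1.2)·(0.8) + (-1.2)·(2.8) + (1.8)·(0.8) + (-2.2)·(-2.2)) / 4 = -4.2/4 = -1.05
  s[B,B] = ((-2.2)·(-2.2) + (0.8)·(0.8) + (2.8)·(2.8) + (0.8)·(0.8) + (-2.2)·(-2.2)) / 4 = 18.8/4 = 4.7
  Sample standard deviations s_i = √(s[i,i]):
  s(A) = √(4.7) = 2.1679
  s(B) = √(4.7) = 2.1679

Step 3 — r_{ij} = s_{ij} / (s_i · s_j):
  r[A,A] = 1 (diagonal).
  r[A,B] = -1.05 / (2.1679 · 2.1679) = -1.05 / 4.7 = -0.2234
  r[B,B] = 1 (diagonal).

R is symmetric with unit diagonal. Assembling:

R = [[1, -0.2234],
 [-0.2234, 1]]


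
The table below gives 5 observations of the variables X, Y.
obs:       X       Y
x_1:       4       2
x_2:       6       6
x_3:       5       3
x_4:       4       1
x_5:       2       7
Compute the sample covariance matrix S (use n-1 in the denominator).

Step 1 — column means:
  mean(X) = (4 + 6 + 5 + 4 + 2) / 5 = 21/5 = 4.2
  mean(Y) = (2 + 6 + 3 + 1 + 7) / 5 = 19/5 = 3.8

Step 2 — sample covariance S[i,j] = (1/(n-1)) · Σ_k (x_{k,i} - mean_i) · (x_{k,j} - mean_j), with n-1 = 4.
  S[X,X] = ((-0.2)·(-0.2) + (1.8)·(1.8) + (0.8)·(0.8) + (-0.2)·(-0.2) + (-2.2)·(-2.2)) / 4 = 8.8/4 = 2.2
  S[X,Y] = ((-0.2)·(-1.8) + (1.8)·(2.2) + (0.8)·(-0.8) + (-0.2)·(-2.8) + (-2.2)·(3.2)) / 4 = -2.8/4 = -0.7
  S[Y,Y] = ((-1.8)·(-1.8) + (2.2)·(2.2) + (-0.8)·(-0.8) + (-2.8)·(-2.8) + (3.2)·(3.2)) / 4 = 26.8/4 = 6.7

S is symmetric (S[j,i] = S[i,j]). Assembling:

S = [[2.2, -0.7],
 [-0.7, 6.7]]


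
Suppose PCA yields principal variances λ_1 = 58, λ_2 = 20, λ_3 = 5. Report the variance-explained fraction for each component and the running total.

Step 1 — total variance = trace(Sigma) = Σ λ_i = 58 + 20 + 5 = 83.

Step 2 — fraction explained by component i = λ_i / Σ λ:
  PC1: 58/83 = 0.6988
  PC2: 20/83 = 0.241
  PC3: 5/83 = 0.0602

Step 3 — cumulative fraction after k components = (λ_1 + ... + λ_k) / Σ λ:
  k = 1: 58/83 = 0.6988
  k = 2: (58 + 20)/83 = 78/83 = 0.9398
  k = 3: (58 + 20 + 5)/83 = 83/83 = 1

Summary (fraction, with percent):

explained: PC1 0.6988 (69.88%), PC2 0.241 (24.1%), PC3 0.0602 (6.02%);  cumulative: 0.6988, 0.9398, 1


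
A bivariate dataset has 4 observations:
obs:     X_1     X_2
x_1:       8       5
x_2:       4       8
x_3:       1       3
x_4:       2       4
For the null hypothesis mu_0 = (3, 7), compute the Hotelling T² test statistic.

Step 1 — sample mean vector:
  mean(X_1) = (8 + 4 + 1 + 2) / 4 = 15/4 = 3.75
  mean(X_2) = (5 + 8 + 3 + 4) / 4 = 20/4 = 5
  x̄ = (3.75, 5),  deviation x̄ - mu_0 = (3.75, 5) - (3, 7) = (0.75, -2).

Step 2 — sample covariance matrix, S[i,j] = (1/(n-1)) · Σ_k (x_{k,i} - mean_i) · (x_{k,j} - mean_j), divisor n-1 = 3:
  S[X_1,X_1] = ((4.25)·(4.25) + (0.25)·(0.25) + (-2.75)·(-2.75) + (-1.75)·(-1.75)) / 3 = 28.75/3 = 9.5833
  S[X_1,X_2] = ((4.25)·(0) + (0.25)·(3) + (-2.75)·(-2) + (-1.75)·(-1)) / 3 = 8/3 = 2.6667
  S[X_2,X_2] = ((0)·(0) + (3)·(3) + (-2)·(-2) + (-1)·(-1)) / 3 = 14/3 = 4.6667
  S = [[9.5833, 2.6667],
 [2.6667, 4.6667]].

Step 3 — invert S. det(S) = 9.5833·4.6667 - (2.6667)² = 37.6111.
  S^{-1} = (1/det) · [[d, -b], [-b, a]] = [[0.1241, -0.0709],
 [-0.0709, 0.2548]].

Step 4 — quadratic form (x̄ - mu_0)^T · S^{-1} · (x̄ - mu_0):
  S^{-1} · (x̄ - mu_0) = (0.2349, -0.5628),
  (x̄ - mu_0)^T · [...] = (0.75)·(0.2349) + (-2)·(-0.5628) = 1.3017.

Step 5 — scale by n: T² = 4 · 1.3017 = 5.2068.

T² ≈ 5.2068


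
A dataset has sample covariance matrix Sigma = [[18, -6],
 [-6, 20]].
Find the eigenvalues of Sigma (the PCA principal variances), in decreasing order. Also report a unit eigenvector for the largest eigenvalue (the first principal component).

Step 1 — characteristic polynomial of 2×2 Sigma:
  det(Sigma - λI) = λ² - trace · λ + det = 0.
  trace = 18 + 20 = 38, det = 18·20 - (-6)² = 324.
Step 2 — discriminant:
  Δ = trace² - 4·det = 1444 - 1296 = 148.
Step 3 — eigenvalues:
  λ = (trace ± √Δ)/2 = (38 ± 12.1655)/2,
  λ_1 = 25.0828,  λ_2 = 12.9172.

Step 4 — unit eigenvector for λ_1: solve (Sigma - λ_1 I)v = 0. First row:
  (18 - 25.0828)·v_x + (-6)·v_y = 0, i.e. (-7.0828)·v_x + (-6)·v_y = 0,
  so v ∝ (b, λ_1 - a) = (-6, 7.0828); multiply by -1 so the first entry is positive: u = (6, -7.0828).
  ||u|| = √((6)² + (-7.0828)²) = √(86.1655) ≈ 9.2825,
  v_1 = u/||u|| ≈ (0.6464, -0.763) (||v_1|| = 1).

λ_1 = 25.0828,  λ_2 = 12.9172;  v_1 ≈ (0.6464, -0.763)


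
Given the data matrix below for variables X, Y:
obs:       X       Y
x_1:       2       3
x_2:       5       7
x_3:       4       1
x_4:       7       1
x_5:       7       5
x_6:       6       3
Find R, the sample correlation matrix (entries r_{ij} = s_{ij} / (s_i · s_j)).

Step 1 — column means:
  mean(X) = (2 + 5 + 4 + 7 + 7 + 6) / 6 = 31/6 = 5.1667
  mean(Y) = (3 + 7 + 1 + 1 + 5 + 3) / 6 = 20/6 = 3.3333

Step 2 — sample variances and covariances s[i,j] = (1/(n-1)) · Σ_k (x_{k,i} - mean_i) · (x_{k,j} - mean_j), with n-1 = 5:
  s[X,X] = ((-3.1667)·(-3.1667) + (-0.1667)·(-0.1667) + (-1.1667)·(-1.1667) + (1.8333)·(1.8333) + (1.8333)·(1.8333) + (0.8333)·(0.8333)) / 5 = 18.8333/5 = 3.7667
  s[X,Y] = ((-3.1667)·(-0.3333) + (-0.1667)·(3.6667) + (-1.1667)·(-2.3333) + (1.8333)·(-2.3333) + (1.8333)·(1.6667) + (0.8333)·(-0.3333)) / 5 = 1.6667/5 = 0.3333
  s[Y,Y] = ((-0.3333)·(-0.3333) + (3.6667)·(3.6667) + (-2.3333)·(-2.3333) + (-2.3333)·(-2.3333) + (1.6667)·(1.6667) + (-0.3333)·(-0.3333)) / 5 = 27.3333/5 = 5.4667
  Sample standard deviations s_i = √(s[i,i]):
  s(X) = √(3.7667) = 1.9408
  s(Y) = √(5.4667) = 2.3381

Step 3 — r_{ij} = s_{ij} / (s_i · s_j):
  r[X,X] = 1 (diagonal).
  r[X,Y] = 0.3333 / (1.9408 · 2.3381) = 0.3333 / 4.5377 = 0.0735
  r[Y,Y] = 1 (diagonal).

R is symmetric with unit diagonal. Assembling:

R = [[1, 0.0735],
 [0.0735, 1]]


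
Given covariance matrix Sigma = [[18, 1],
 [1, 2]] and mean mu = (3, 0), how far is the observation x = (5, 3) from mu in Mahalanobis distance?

Step 1 — centre the observation: (x - mu) = (2, 3).

Step 2 — invert Sigma. det(Sigma) = 18·2 - (1)² = 35.
  Sigma^{-1} = (1/det) · [[d, -b], [-b, a]] = [[0.0571, -0.0286],
 [-0.0286, 0.5143]].

Step 3 — form the quadratic (x - mu)^T · Sigma^{-1} · (x - mu):
  Sigma^{-1} · (x - mu) = (0.0286, 1.4857).
  (x - mu)^T · [Sigma^{-1} · (x - mu)] = (2)·(0.0286) + (3)·(1.4857) = 4.5143.

Step 4 — take square root: d = √(4.5143) ≈ 2.1247.

d(x, mu) = √(4.5143) ≈ 2.1247


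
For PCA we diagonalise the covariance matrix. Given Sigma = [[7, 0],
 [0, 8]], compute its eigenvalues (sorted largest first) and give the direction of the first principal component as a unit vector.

Step 1 — characteristic polynomial of 2×2 Sigma:
  det(Sigma - λI) = λ² - trace · λ + det = 0.
  trace = 7 + 8 = 15, det = 7·8 - (0)² = 56.
Step 2 — discriminant:
  Δ = trace² - 4·det = 225 - 224 = 1.
Step 3 — eigenvalues:
  λ = (trace ± √Δ)/2 = (15 ± 1)/2,
  λ_1 = 8,  λ_2 = 7.

Step 4 — unit eigenvector for λ_1: Sigma is diagonal, so its eigenvectors are the coordinate axes. λ_1 = 8 is the diagonal entry on the second coordinate axis, hence
  v_1 = (0, 1) (||v_1|| = 1).

λ_1 = 8,  λ_2 = 7;  v_1 ≈ (0, 1)


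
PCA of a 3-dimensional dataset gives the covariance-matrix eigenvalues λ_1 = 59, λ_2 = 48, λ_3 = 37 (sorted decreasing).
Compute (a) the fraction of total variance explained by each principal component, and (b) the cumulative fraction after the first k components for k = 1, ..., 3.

Step 1 — total variance = trace(Sigma) = Σ λ_i = 59 + 48 + 37 = 144.

Step 2 — fraction explained by component i = λ_i / Σ λ:
  PC1: 59/144 = 0.4097
  PC2: 48/144 = 0.3333
  PC3: 37/144 = 0.2569

Step 3 — cumulative fraction after k components = (λ_1 + ... + λ_k) / Σ λ:
  k = 1: 59/144 = 0.4097
  k = 2: (59 + 48)/144 = 107/144 = 0.7431
  k = 3: (59 + 48 + 37)/144 = 144/144 = 1

Summary (fraction, with percent):

explained: PC1 0.4097 (40.97%), PC2 0.3333 (33.33%), PC3 0.2569 (25.69%);  cumulative: 0.4097, 0.7431, 1


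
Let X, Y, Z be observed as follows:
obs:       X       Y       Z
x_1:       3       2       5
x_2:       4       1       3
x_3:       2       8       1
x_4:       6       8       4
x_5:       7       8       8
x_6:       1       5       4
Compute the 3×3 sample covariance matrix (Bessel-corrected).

Step 1 — column means:
  mean(X) = (3 + 4 + 2 + 6 + 7 + 1) / 6 = 23/6 = 3.8333
  mean(Y) = (2 + 1 + 8 + 8 + 8 + 5) / 6 = 32/6 = 5.3333
  mean(Z) = (5 + 3 + 1 + 4 + 8 + 4) / 6 = 25/6 = 4.1667

Step 2 — sample covariance S[i,j] = (1/(n-1)) · Σ_k (x_{k,i} - mean_i) · (x_{k,j} - mean_j), with n-1 = 5.
  S[X,X] = ((-0.8333)·(-0.8333) + (0.1667)·(0.1667) + (-1.8333)·(-1.8333) + (2.1667)·(2.1667) + (3.1667)·(3.1667) + (-2.8333)·(-2.8333)) / 5 = 26.8333/5 = 5.3667
  S[X,Y] = ((-0.8333)·(-3.3333) + (0.1667)·(-4.3333) + (-1.8333)·(2.6667) + (2.1667)·(2.6667) + (3.1667)·(2.6667) + (-2.8333)·(-0.3333)) / 5 = 12.3333/5 = 2.4667
  S[X,Z] = ((-0.8333)·(0.8333) + (0.1667)·(-1.1667) + (-1.8333)·(-3.1667) + (2.1667)·(-0.1667) + (3.1667)·(3.8333) + (-2.8333)·(-0.1667)) / 5 = 17.1667/5 = 3.4333
  S[Y,Y] = ((-3.3333)·(-3.3333) + (-4.3333)·(-4.3333) + (2.6667)·(2.6667) + (2.6667)·(2.6667) + (2.6667)·(2.6667) + (-0.3333)·(-0.3333)) / 5 = 51.3333/5 = 10.2667
  S[Y,Z] = ((-3.3333)·(0.8333) + (-4.3333)·(-1.1667) + (2.6667)·(-3.1667) + (2.6667)·(-0.1667) + (2.6667)·(3.8333) + (-0.3333)·(-0.1667)) / 5 = 3.6667/5 = 0.7333
  S[Z,Z] = ((0.8333)·(0.8333) + (-1.1667)·(-1.1667) + (-3.1667)·(-3.1667) + (-0.1667)·(-0.1667) + (3.8333)·(3.8333) + (-0.1667)·(-0.1667)) / 5 = 26.8333/5 = 5.3667

S is symmetric (S[j,i] = S[i,j]). Assembling:

S = [[5.3667, 2.4667, 3.4333],
 [2.4667, 10.2667, 0.7333],
 [3.4333, 0.7333, 5.3667]]


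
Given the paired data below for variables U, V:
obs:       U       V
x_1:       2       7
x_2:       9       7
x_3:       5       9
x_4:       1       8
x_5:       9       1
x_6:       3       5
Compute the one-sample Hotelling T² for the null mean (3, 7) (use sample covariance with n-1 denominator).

Step 1 — sample mean vector:
  mean(U) = (2 + 9 + 5 + 1 + 9 + 3) / 6 = 29/6 = 4.8333
  mean(V) = (7 + 7 + 9 + 8 + 1 + 5) / 6 = 37/6 = 6.1667
  x̄ = (4.8333, 6.1667),  deviation x̄ - mu_0 = (4.8333, 6.1667) - (3, 7) = (1.8333, -0.8333).

Step 2 — sample covariance matrix, S[i,j] = (1/(n-1)) · Σ_k (x_{k,i} - mean_i) · (x_{k,j} - mean_j), divisor n-1 = 5:
  S[U,U] = ((-2.8333)·(-2.8333) + (4.1667)·(4.1667) + (0.1667)·(0.1667) + (-3.8333)·(-3.8333) + (4.1667)·(4.1667) + (-1.8333)·(-1.8333)) / 5 = 60.8333/5 = 12.1667
  S[U,V] = ((-2.8333)·(0.8333) + (4.1667)·(0.8333) + (0.1667)·(2.8333) + (-3.8333)·(1.8333) + (4.1667)·(-5.1667) + (-1.8333)·(-1.1667)) / 5 = -24.8333/5 = -4.9667
  S[V,V] = ((0.8333)·(0.8333) + (0.8333)·(0.8333) + (2.8333)·(2.8333) + (1.8333)·(1.8333) + (-5.1667)·(-5.1667) + (-1.1667)·(-1.1667)) / 5 = 40.8333/5 = 8.1667
  S = [[12.1667, -4.9667],
 [-4.9667, 8.1667]].

Step 3 — invert S. det(S) = 12.1667·8.1667 - (-4.9667)² = 74.6933.
  S^{-1} = (1/det) · [[d, -b], [-b, a]] = [[0.1093, 0.0665],
 [0.0665, 0.1629]].

Step 4 — quadratic form (x̄ - mu_0)^T · S^{-1} · (x̄ - mu_0):
  S^{-1} · (x̄ - mu_0) = (0.145, -0.0138),
  (x̄ - mu_0)^T · [...] = (1.8333)·(0.145) + (-0.8333)·(-0.0138) = 0.2774.

Step 5 — scale by n: T² = 6 · 0.2774 = 1.6646.

T² ≈ 1.6646


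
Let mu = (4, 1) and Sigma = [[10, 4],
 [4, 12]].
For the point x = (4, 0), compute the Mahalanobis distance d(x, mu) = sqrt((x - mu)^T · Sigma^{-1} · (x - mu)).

Step 1 — centre the observation: (x - mu) = (0, -1).

Step 2 — invert Sigma. det(Sigma) = 10·12 - (4)² = 104.
  Sigma^{-1} = (1/det) · [[d, -b], [-b, a]] = [[0.1154, -0.0385],
 [-0.0385, 0.0962]].

Step 3 — form the quadratic (x - mu)^T · Sigma^{-1} · (x - mu):
  Sigma^{-1} · (x - mu) = (0.0385, -0.0962).
  (x - mu)^T · [Sigma^{-1} · (x - mu)] = (0)·(0.0385) + (-1)·(-0.0962) = 0.0962.

Step 4 — take square root: d = √(0.0962) ≈ 0.3101.

d(x, mu) = √(0.0962) ≈ 0.3101


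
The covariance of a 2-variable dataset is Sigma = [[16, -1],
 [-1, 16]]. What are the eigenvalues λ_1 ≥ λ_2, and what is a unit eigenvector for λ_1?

Step 1 — characteristic polynomial of 2×2 Sigma:
  det(Sigma - λI) = λ² - trace · λ + det = 0.
  trace = 16 + 16 = 32, det = 16·16 - (-1)² = 255.
Step 2 — discriminant:
  Δ = trace² - 4·det = 1024 - 1020 = 4.
Step 3 — eigenvalues:
  λ = (trace ± √Δ)/2 = (32 ± 2)/2,
  λ_1 = 17,  λ_2 = 15.

Step 4 — unit eigenvector for λ_1: solve (Sigma - λ_1 I)v = 0. First row:
  (16 - 17)·v_x + (-1)·v_y = 0, i.e. (-1)·v_x + (-1)·v_y = 0,
  so v ∝ (b, λ_1 - a) = (-1, 1); multiply by -1 so the first entry is positive: u = (1, -1).
  ||u|| = √((1)² + (-1)²) = √(2) ≈ 1.4142,
  v_1 = u/||u|| ≈ (0.7071, -0.7071) (||v_1|| = 1).

λ_1 = 17,  λ_2 = 15;  v_1 ≈ (0.7071, -0.7071)


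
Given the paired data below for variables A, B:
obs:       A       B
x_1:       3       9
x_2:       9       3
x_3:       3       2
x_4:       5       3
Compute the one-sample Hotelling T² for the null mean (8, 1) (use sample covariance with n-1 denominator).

Step 1 — sample mean vector:
  mean(A) = (3 + 9 + 3 + 5) / 4 = 20/4 = 5
  mean(B) = (9 + 3 + 2 + 3) / 4 = 17/4 = 4.25
  x̄ = (5, 4.25),  deviation x̄ - mu_0 = (5, 4.25) - (8, 1) = (-3, 3.25).

Step 2 — sample covariance matrix, S[i,j] = (1/(n-1)) · Σ_k (x_{k,i} - mean_i) · (x_{k,j} - mean_j), divisor n-1 = 3:
  S[A,A] = ((-2)·(-2) + (4)·(4) + (-2)·(-2) + (0)·(0)) / 3 = 24/3 = 8
  S[A,B] = ((-2)·(4.75) + (4)·(-1.25) + (-2)·(-2.25) + (0)·(-1.25)) / 3 = -10/3 = -3.3333
  S[B,B] = ((4.75)·(4.75) + (-1.25)·(-1.25) + (-2.25)·(-2.25) + (-1.25)·(-1.25)) / 3 = 30.75/3 = 10.25
  S = [[8, -3.3333],
 [-3.3333, 10.25]].

Step 3 — invert S. det(S) = 8·10.25 - (-3.3333)² = 70.8889.
  S^{-1} = (1/det) · [[d, -b], [-b, a]] = [[0.1446, 0.047],
 [0.047, 0.1129]].

Step 4 — quadratic form (x̄ - mu_0)^T · S^{-1} · (x̄ - mu_0):
  S^{-1} · (x̄ - mu_0) = (-0.281, 0.2257),
  (x̄ - mu_0)^T · [...] = (-3)·(-0.281) + (3.25)·(0.2257) = 1.5764.

Step 5 — scale by n: T² = 4 · 1.5764 = 6.3056.

T² ≈ 6.3056


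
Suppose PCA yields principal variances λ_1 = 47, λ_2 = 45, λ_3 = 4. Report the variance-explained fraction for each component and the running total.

Step 1 — total variance = trace(Sigma) = Σ λ_i = 47 + 45 + 4 = 96.

Step 2 — fraction explained by component i = λ_i / Σ λ:
  PC1: 47/96 = 0.4896
  PC2: 45/96 = 0.4688
  PC3: 4/96 = 0.0417

Step 3 — cumulative fraction after k components = (λ_1 + ... + λ_k) / Σ λ:
  k = 1: 47/96 = 0.4896
  k = 2: (47 + 45)/96 = 92/96 = 0.9583
  k = 3: (47 + 45 + 4)/96 = 96/96 = 1

Summary (fraction, with percent):

explained: PC1 0.4896 (48.96%), PC2 0.4688 (46.88%), PC3 0.0417 (4.17%);  cumulative: 0.4896, 0.9583, 1


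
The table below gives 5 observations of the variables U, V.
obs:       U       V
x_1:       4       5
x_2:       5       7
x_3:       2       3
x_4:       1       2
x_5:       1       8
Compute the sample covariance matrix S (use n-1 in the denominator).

Step 1 — column means:
  mean(U) = (4 + 5 + 2 + 1 + 1) / 5 = 13/5 = 2.6
  mean(V) = (5 + 7 + 3 + 2 + 8) / 5 = 25/5 = 5

Step 2 — sample covariance S[i,j] = (1/(n-1)) · Σ_k (x_{k,i} - mean_i) · (x_{k,j} - mean_j), with n-1 = 4.
  S[U,U] = ((1.4)·(1.4) + (2.4)·(2.4) + (-0.6)·(-0.6) + (-1.6)·(-1.6) + (-1.6)·(-1.6)) / 4 = 13.2/4 = 3.3
  S[U,V] = ((1.4)·(0) + (2.4)·(2) + (-0.6)·(-2) + (-1.6)·(-3) + (-1.6)·(3)) / 4 = 6/4 = 1.5
  S[V,V] = ((0)·(0) + (2)·(2) + (-2)·(-2) + (-3)·(-3) + (3)·(3)) / 4 = 26/4 = 6.5

S is symmetric (S[j,i] = S[i,j]). Assembling:

S = [[3.3, 1.5],
 [1.5, 6.5]]


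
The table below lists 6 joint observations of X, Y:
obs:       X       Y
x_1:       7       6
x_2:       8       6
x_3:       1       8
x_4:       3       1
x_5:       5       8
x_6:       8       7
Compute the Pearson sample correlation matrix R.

Step 1 — column means:
  mean(X) = (7 + 8 + 1 + 3 + 5 + 8) / 6 = 32/6 = 5.3333
  mean(Y) = (6 + 6 + 8 + 1 + 8 + 7) / 6 = 36/6 = 6

Step 2 — sample variances and covariances s[i,j] = (1/(n-1)) · Σ_k (x_{k,i} - mean_i) · (x_{k,j} - mean_j), with n-1 = 5:
  s[X,X] = ((1.6667)·(1.6667) + (2.6667)·(2.6667) + (-4.3333)·(-4.3333) + (-2.3333)·(-2.3333) + (-0.3333)·(-0.3333) + (2.6667)·(2.6667)) / 5 = 41.3333/5 = 8.2667
  s[X,Y] = ((1.6667)·(0) + (2.6667)·(0) + (-4.3333)·(2) + (-2.3333)·(-5) + (-0.3333)·(2) + (2.6667)·(1)) / 5 = 5/5 = 1
  s[Y,Y] = ((0)·(0) + (0)·(0) + (2)·(2) + (-5)·(-5) + (2)·(2) + (1)·(1)) / 5 = 34/5 = 6.8
  Sample standard deviations s_i = √(s[i,i]):
  s(X) = √(8.2667) = 2.8752
  s(Y) = √(6.8) = 2.6077

Step 3 — r_{ij} = s_{ij} / (s_i · s_j):
  r[X,X] = 1 (diagonal).
  r[X,Y] = 1 / (2.8752 · 2.6077) = 1 / 7.4976 = 0.1334
  r[Y,Y] = 1 (diagonal).

R is symmetric with unit diagonal. Assembling:

R = [[1, 0.1334],
 [0.1334, 1]]


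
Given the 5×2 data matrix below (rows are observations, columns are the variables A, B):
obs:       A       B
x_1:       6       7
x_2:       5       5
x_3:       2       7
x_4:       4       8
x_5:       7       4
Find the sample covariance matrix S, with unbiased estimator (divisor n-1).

Step 1 — column means:
  mean(A) = (6 + 5 + 2 + 4 + 7) / 5 = 24/5 = 4.8
  mean(B) = (7 + 5 + 7 + 8 + 4) / 5 = 31/5 = 6.2

Step 2 — sample covariance S[i,j] = (1/(n-1)) · Σ_k (x_{k,i} - mean_i) · (x_{k,j} - mean_j), with n-1 = 4.
  S[A,A] = ((1.2)·(1.2) + (0.2)·(0.2) + (-2.8)·(-2.8) + (-0.8)·(-0.8) + (2.2)·(2.2)) / 4 = 14.8/4 = 3.7
  S[A,B] = ((1.2)·(0.8) + (0.2)·(-1.2) + (-2.8)·(0.8) + (-0.8)·(1.8) + (2.2)·(-2.2)) / 4 = -7.8/4 = -1.95
  S[B,B] = ((0.8)·(0.8) + (-1.2)·(-1.2) + (0.8)·(0.8) + (1.8)·(1.8) + (-2.2)·(-2.2)) / 4 = 10.8/4 = 2.7

S is symmetric (S[j,i] = S[i,j]). Assembling:

S = [[3.7, -1.95],
 [-1.95, 2.7]]


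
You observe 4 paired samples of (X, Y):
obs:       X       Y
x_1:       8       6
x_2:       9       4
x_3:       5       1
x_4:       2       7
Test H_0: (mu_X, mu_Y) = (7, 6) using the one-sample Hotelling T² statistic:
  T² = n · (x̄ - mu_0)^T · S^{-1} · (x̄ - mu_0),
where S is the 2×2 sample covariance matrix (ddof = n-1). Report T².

Step 1 — sample mean vector:
  mean(X) = (8 + 9 + 5 + 2) / 4 = 24/4 = 6
  mean(Y) = (6 + 4 + 1 + 7) / 4 = 18/4 = 4.5
  x̄ = (6, 4.5),  deviation x̄ - mu_0 = (6, 4.5) - (7, 6) = (-1, -1.5).

Step 2 — sample covariance matrix, S[i,j] = (1/(n-1)) · Σ_k (x_{k,i} - mean_i) · (x_{k,j} - mean_j), divisor n-1 = 3:
  S[X,X] = ((2)·(2) + (3)·(3) + (-1)·(-1) + (-4)·(-4)) / 3 = 30/3 = 10
  S[X,Y] = ((2)·(1.5) + (3)·(-0.5) + (-1)·(-3.5) + (-4)·(2.5)) / 3 = -5/3 = -1.6667
  S[Y,Y] = ((1.5)·(1.5) + (-0.5)·(-0.5) + (-3.5)·(-3.5) + (2.5)·(2.5)) / 3 = 21/3 = 7
  S = [[10, -1.6667],
 [-1.6667, 7]].

Step 3 — invert S. det(S) = 10·7 - (-1.6667)² = 67.2222.
  S^{-1} = (1/det) · [[d, -b], [-b, a]] = [[0.1041, 0.0248],
 [0.0248, 0.1488]].

Step 4 — quadratic form (x̄ - mu_0)^T · S^{-1} · (x̄ - mu_0):
  S^{-1} · (x̄ - mu_0) = (-0.1413, -0.2479),
  (x̄ - mu_0)^T · [...] = (-1)·(-0.1413) + (-1.5)·(-0.2479) = 0.5132.

Step 5 — scale by n: T² = 4 · 0.5132 = 2.0529.

T² ≈ 2.0529


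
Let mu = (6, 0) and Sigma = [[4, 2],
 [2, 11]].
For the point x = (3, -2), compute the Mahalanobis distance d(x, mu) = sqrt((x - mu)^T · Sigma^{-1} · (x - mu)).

Step 1 — centre the observation: (x - mu) = (-3, -2).

Step 2 — invert Sigma. det(Sigma) = 4·11 - (2)² = 40.
  Sigma^{-1} = (1/det) · [[d, -b], [-b, a]] = [[0.275, -0.05],
 [-0.05, 0.1]].

Step 3 — form the quadratic (x - mu)^T · Sigma^{-1} · (x - mu):
  Sigma^{-1} · (x - mu) = (-0.725, -0.05).
  (x - mu)^T · [Sigma^{-1} · (x - mu)] = (-3)·(-0.725) + (-2)·(-0.05) = 2.275.

Step 4 — take square root: d = √(2.275) ≈ 1.5083.

d(x, mu) = √(2.275) ≈ 1.5083


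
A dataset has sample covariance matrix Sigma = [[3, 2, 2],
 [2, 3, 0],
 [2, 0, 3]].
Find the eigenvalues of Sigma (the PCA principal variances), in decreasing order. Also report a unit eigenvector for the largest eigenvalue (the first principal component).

Step 1 — characteristic polynomial p(λ) = det(λI - Sigma) = λ³ - tr·λ² + c_1·λ - det, where tr = trace, c_1 = sum of the principal 2×2 minors, det = det(Sigma):
  tr = 3 + 3 + 3 = 9,
  c_1 = (3·3 - (2)²) + (3·3 - (2)²) + (3·3 - (0)²) = 5 + 5 + 9 = 19,
  det = 3·(3·3 - (0)²) - (2)·((2)·3 - (0)·(2)) + (2)·((2)·(0) - 3·(2)) = 3·(9) - (2)·(6) + (2)·(-6) = 3.
  So p(λ) = λ³ - 9λ² + 19λ - 3.
Step 2 — look for an integer root (rational root theorem: any rational root is an integer divisor of 3). Testing λ = 3:
  p(3) = 27 - 81 + 57 - 3 = 0  ✓
  Dividing out (λ - 3): p(λ) = (λ - 3)(λ² - 6λ + 1).
Step 3 — remaining eigenvalues from the quadratic λ² - 6λ + 1 = 0:
  Δ = 6² - 4·1 = 36 - 4 = 32,  λ = (6 ± √32)/2 = (6 ± 5.6569)/2 ≈ 5.8284 or 0.1716.
  Sorted: λ_1 = 5.8284,  λ_2 = 3,  λ_3 = 0.1716  (check: sum = 9 = tr ✓).

Step 4 — unit eigenvector for λ_1 ≈ 5.8284: v spans the null space of (Sigma - λ_1 I), whose rows are
  r_1 = (-2.8284, 2, 2),  r_2 = (2, -2.8284, 0),  r_3 = (2, 0, -2.8284).
  v is orthogonal to every row, so take v ∝ r_1 × r_2 = ((2)·(0) - (2)·(-2.8284), (2)·(2) - (-2.8284)·(0), (-2.8284)·(-2.8284) - (2)·(2)) ≈ (5.6569, 4, 4).
  Let u = (5.6569, 4, 4).
  ||u|| = √((5.6569)² + (4)² + (4)²) = √(64) ≈ 8,  v_1 = u/||u|| ≈ (0.7071, 0.5, 0.5) (||v_1|| = 1).

λ_1 = 5.8284,  λ_2 = 3,  λ_3 = 0.1716;  v_1 ≈ (0.7071, 0.5, 0.5)


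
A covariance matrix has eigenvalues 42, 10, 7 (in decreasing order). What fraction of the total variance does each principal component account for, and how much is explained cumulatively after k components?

Step 1 — total variance = trace(Sigma) = Σ λ_i = 42 + 10 + 7 = 59.

Step 2 — fraction explained by component i = λ_i / Σ λ:
  PC1: 42/59 = 0.7119
  PC2: 10/59 = 0.1695
  PC3: 7/59 = 0.1186

Step 3 — cumulative fraction after k components = (λ_1 + ... + λ_k) / Σ λ:
  k = 1: 42/59 = 0.7119
  k = 2: (42 + 10)/59 = 52/59 = 0.8814
  k = 3: (42 + 10 + 7)/59 = 59/59 = 1

Summary (fraction, with percent):

explained: PC1 0.7119 (71.19%), PC2 0.1695 (16.95%), PC3 0.1186 (11.86%);  cumulative: 0.7119, 0.8814, 1


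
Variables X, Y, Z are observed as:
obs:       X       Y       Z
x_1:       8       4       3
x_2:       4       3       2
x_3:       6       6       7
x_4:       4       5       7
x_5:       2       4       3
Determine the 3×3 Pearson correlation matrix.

Step 1 — column means:
  mean(X) = (8 + 4 + 6 + 4 + 2) / 5 = 24/5 = 4.8
  mean(Y) = (4 + 3 + 6 + 5 + 4) / 5 = 22/5 = 4.4
  mean(Z) = (3 + 2 + 7 + 7 + 3) / 5 = 22/5 = 4.4

Step 2 — sample variances and covariances s[i,j] = (1/(n-1)) · Σ_k (x_{k,i} - mean_i) · (x_{k,j} - mean_j), with n-1 = 4:
  s[X,X] = ((3.2)·(3.2) + (-0.8)·(-0.8) + (1.2)·(1.2) + (-0.8)·(-0.8) + (-2.8)·(-2.8)) / 4 = 20.8/4 = 5.2
  s[X,Y] = ((3.2)·(-0.4) + (-0.8)·(-1.4) + (1.2)·(1.6) + (-0.8)·(0.6) + (-2.8)·(-0.4)) / 4 = 2.4/4 = 0.6
  s[X,Z] = ((3.2)·(-1.4) + (-0.8)·(-2.4) + (1.2)·(2.6) + (-0.8)·(2.6) + (-2.8)·(-1.4)) / 4 = 2.4/4 = 0.6
  s[Y,Y] = ((-0.4)·(-0.4) + (-1.4)·(-1.4) + (1.6)·(1.6) + (0.6)·(0.6) + (-0.4)·(-0.4)) / 4 = 5.2/4 = 1.3
  s[Y,Z] = ((-0.4)·(-1.4) + (-1.4)·(-2.4) + (1.6)·(2.6) + (0.6)·(2.6) + (-0.4)·(-1.4)) / 4 = 10.2/4 = 2.55
  s[Z,Z] = ((-1.4)·(-1.4) + (-2.4)·(-2.4) + (2.6)·(2.6) + (2.6)·(2.6) + (-1.4)·(-1.4)) / 4 = 23.2/4 = 5.8
  Sample standard deviations s_i = √(s[i,i]):
  s(X) = √(5.2) = 2.2804
  s(Y) = √(1.3) = 1.1402
  s(Z) = √(5.8) = 2.4083

Step 3 — r_{ij} = s_{ij} / (s_i · s_j):
  r[X,X] = 1 (diagonal).
  r[X,Y] = 0.6 / (2.2804 · 1.1402) = 0.6 / 2.6 = 0.2308
  r[X,Z] = 0.6 / (2.2804 · 2.4083) = 0.6 / 5.4918 = 0.1093
  r[Y,Y] = 1 (diagonal).
  r[Y,Z] = 2.55 / (1.1402 · 2.4083) = 2.55 / 2.7459 = 0.9287
  r[Z,Z] = 1 (diagonal).

R is symmetric with unit diagonal. Assembling:

R = [[1, 0.2308, 0.1093],
 [0.2308, 1, 0.9287],
 [0.1093, 0.9287, 1]]


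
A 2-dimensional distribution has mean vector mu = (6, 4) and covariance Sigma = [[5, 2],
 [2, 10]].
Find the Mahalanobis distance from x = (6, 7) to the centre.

Step 1 — centre the observation: (x - mu) = (0, 3).

Step 2 — invert Sigma. det(Sigma) = 5·10 - (2)² = 46.
  Sigma^{-1} = (1/det) · [[d, -b], [-b, a]] = [[0.2174, -0.0435],
 [-0.0435, 0.1087]].

Step 3 — form the quadratic (x - mu)^T · Sigma^{-1} · (x - mu):
  Sigma^{-1} · (x - mu) = (-0.1304, 0.3261).
  (x - mu)^T · [Sigma^{-1} · (x - mu)] = (0)·(-0.1304) + (3)·(0.3261) = 0.9783.

Step 4 — take square root: d = √(0.9783) ≈ 0.9891.

d(x, mu) = √(0.9783) ≈ 0.9891


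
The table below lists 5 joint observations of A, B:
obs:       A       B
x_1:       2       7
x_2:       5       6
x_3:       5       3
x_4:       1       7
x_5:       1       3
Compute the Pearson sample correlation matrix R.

Step 1 — column means:
  mean(A) = (2 + 5 + 5 + 1 + 1) / 5 = 14/5 = 2.8
  mean(B) = (7 + 6 + 3 + 7 + 3) / 5 = 26/5 = 5.2

Step 2 — sample variances and covariances s[i,j] = (1/(n-1)) · Σ_k (x_{k,i} - mean_i) · (x_{k,j} - mean_j), with n-1 = 4:
  s[A,A] = ((-0.8)·(-0.8) + (2.2)·(2.2) + (2.2)·(2.2) + (-1.8)·(-1.8) + (-1.8)·(-1.8)) / 4 = 16.8/4 = 4.2
  s[A,B] = ((-0.8)·(1.8) + (2.2)·(0.8) + (2.2)·(-2.2) + (-1.8)·(1.8) + (-1.8)·(-2.2)) / 4 = -3.8/4 = -0.95
  s[B,B] = ((1.8)·(1.8) + (0.8)·(0.8) + (-2.2)·(-2.2) + (1.8)·(1.8) + (-2.2)·(-2.2)) / 4 = 16.8/4 = 4.2
  Sample standard deviations s_i = √(s[i,i]):
  s(A) = √(4.2) = 2.0494
  s(B) = √(4.2) = 2.0494

Step 3 — r_{ij} = s_{ij} / (s_i · s_j):
  r[A,A] = 1 (diagonal).
  r[A,B] = -0.95 / (2.0494 · 2.0494) = -0.95 / 4.2 = -0.2262
  r[B,B] = 1 (diagonal).

R is symmetric with unit diagonal. Assembling:

R = [[1, -0.2262],
 [-0.2262, 1]]


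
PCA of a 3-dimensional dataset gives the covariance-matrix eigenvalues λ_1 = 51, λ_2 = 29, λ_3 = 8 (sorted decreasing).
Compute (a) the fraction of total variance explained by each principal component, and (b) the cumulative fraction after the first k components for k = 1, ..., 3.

Step 1 — total variance = trace(Sigma) = Σ λ_i = 51 + 29 + 8 = 88.

Step 2 — fraction explained by component i = λ_i / Σ λ:
  PC1: 51/88 = 0.5795
  PC2: 29/88 = 0.3295
  PC3: 8/88 = 0.0909

Step 3 — cumulative fraction after k components = (λ_1 + ... + λ_k) / Σ λ:
  k = 1: 51/88 = 0.5795
  k = 2: (51 + 29)/88 = 80/88 = 0.9091
  k = 3: (51 + 29 + 8)/88 = 88/88 = 1

Summary (fraction, with percent):

explained: PC1 0.5795 (57.95%), PC2 0.3295 (32.95%), PC3 0.0909 (9.09%);  cumulative: 0.5795, 0.9091, 1


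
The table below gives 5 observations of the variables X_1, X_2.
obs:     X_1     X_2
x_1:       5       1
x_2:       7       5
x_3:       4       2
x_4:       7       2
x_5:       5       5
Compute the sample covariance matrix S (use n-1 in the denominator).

Step 1 — column means:
  mean(X_1) = (5 + 7 + 4 + 7 + 5) / 5 = 28/5 = 5.6
  mean(X_2) = (1 + 5 + 2 + 2 + 5) / 5 = 15/5 = 3

Step 2 — sample covariance S[i,j] = (1/(n-1)) · Σ_k (x_{k,i} - mean_i) · (x_{k,j} - mean_j), with n-1 = 4.
  S[X_1,X_1] = ((-0.6)·(-0.6) + (1.4)·(1.4) + (-1.6)·(-1.6) + (1.4)·(1.4) + (-0.6)·(-0.6)) / 4 = 7.2/4 = 1.8
  S[X_1,X_2] = ((-0.6)·(-2) + (1.4)·(2) + (-1.6)·(-1) + (1.4)·(-1) + (-0.6)·(2)) / 4 = 3/4 = 0.75
  S[X_2,X_2] = ((-2)·(-2) + (2)·(2) + (-1)·(-1) + (-1)·(-1) + (2)·(2)) / 4 = 14/4 = 3.5

S is symmetric (S[j,i] = S[i,j]). Assembling:

S = [[1.8, 0.75],
 [0.75, 3.5]]


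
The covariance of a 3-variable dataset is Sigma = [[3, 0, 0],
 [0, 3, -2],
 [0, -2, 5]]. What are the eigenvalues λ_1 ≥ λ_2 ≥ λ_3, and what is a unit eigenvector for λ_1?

Step 1 — characteristic polynomial p(λ) = det(λI - Sigma) = λ³ - tr·λ² + c_1·λ - det, where tr = trace, c_1 = sum of the principal 2×2 minors, det = det(Sigma):
  tr = 3 + 3 + 5 = 11,
  c_1 = (3·3 - (0)²) + (3·5 - (0)²) + (3·5 - (-2)²) = 9 + 15 + 11 = 35,
  det = 3·(3·5 - (-2)²) - (0)·((0)·5 - (-2)·(0)) + (0)·((0)·(-2) - 3·(0)) = 3·(11) - (0)·(0) + (0)·(0) = 33.
  So p(λ) = λ³ - 11λ² + 35λ - 33.
Step 2 — look for an integer root (rational root theorem: any rational root is an integer divisor of 33). Testing λ = 3:
  p(3) = 27 - 99 + 105 - 33 = 0  ✓
  Dividing out (λ - 3): p(λ) = (λ - 3)(λ² - 8λ + 11).
Step 3 — remaining eigenvalues from the quadratic λ² - 8λ + 11 = 0:
  Δ = 8² - 4·11 = 64 - 44 = 20,  λ = (8 ± √20)/2 = (8 ± 4.4721)/2 ≈ 6.2361 or 1.7639.
  Sorted: λ_1 = 6.2361,  λ_2 = 3,  λ_3 = 1.7639  (check: sum = 11 = tr ✓).

Step 4 — unit eigenvector for λ_1 ≈ 6.2361: v spans the null space of (Sigma - λ_1 I), whose rows are
  r_1 = (-3.2361, 0, 0),  r_2 = (0, -3.2361, -2),  r_3 = (0, -2, -1.2361).
  v is orthogonal to every row, so take v ∝ r_1 × r_2 = ((0)·(-2) - (0)·(-3.2361), (0)·(0) - (-3.2361)·(-2), (-3.2361)·(-3.2361) - (0)·(0)) ≈ (0, -6.4721, 10.4721).
  Rescale (multiply by -1 so the first nonzero entry is positive): u = (0, 6.4721, -10.4721).
  ||u|| = √((0)² + (6.4721)² + (-10.4721)²) = √(151.5542) ≈ 12.3107,  v_1 = u/||u|| ≈ (0, 0.5257, -0.8507) (||v_1|| = 1).

λ_1 = 6.2361,  λ_2 = 3,  λ_3 = 1.7639;  v_1 ≈ (0, 0.5257, -0.8507)


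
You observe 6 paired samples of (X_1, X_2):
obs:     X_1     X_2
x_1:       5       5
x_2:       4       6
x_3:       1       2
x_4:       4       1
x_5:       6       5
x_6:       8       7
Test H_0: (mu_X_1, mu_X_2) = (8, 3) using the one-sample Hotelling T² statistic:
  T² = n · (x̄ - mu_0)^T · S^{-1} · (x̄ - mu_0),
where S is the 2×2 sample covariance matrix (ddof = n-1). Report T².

Step 1 — sample mean vector:
  mean(X_1) = (5 + 4 + 1 + 4 + 6 + 8) / 6 = 28/6 = 4.6667
  mean(X_2) = (5 + 6 + 2 + 1 + 5 + 7) / 6 = 26/6 = 4.3333
  x̄ = (4.6667, 4.3333),  deviation x̄ - mu_0 = (4.6667, 4.3333) - (8, 3) = (-3.3333, 1.3333).

Step 2 — sample covariance matrix, S[i,j] = (1/(n-1)) · Σ_k (x_{k,i} - mean_i) · (x_{k,j} - mean_j), divisor n-1 = 5:
  S[X_1,X_1] = ((0.3333)·(0.3333) + (-0.6667)·(-0.6667) + (-3.6667)·(-3.6667) + (-0.6667)·(-0.6667) + (1.3333)·(1.3333) + (3.3333)·(3.3333)) / 5 = 27.3333/5 = 5.4667
  S[X_1,X_2] = ((0.3333)·(0.6667) + (-0.6667)·(1.6667) + (-3.6667)·(-2.3333) + (-0.6667)·(-3.3333) + (1.3333)·(0.6667) + (3.3333)·(2.6667)) / 5 = 19.6667/5 = 3.9333
  S[X_2,X_2] = ((0.6667)·(0.6667) + (1.6667)·(1.6667) + (-2.3333)·(-2.3333) + (-3.3333)·(-3.3333) + (0.6667)·(0.6667) + (2.6667)·(2.6667)) / 5 = 27.3333/5 = 5.4667
  S = [[5.4667, 3.9333],
 [3.9333, 5.4667]].

Step 3 — invert S. det(S) = 5.4667·5.4667 - (3.9333)² = 14.4133.
  S^{-1} = (1/det) · [[d, -b], [-b, a]] = [[0.3793, -0.2729],
 [-0.2729, 0.3793]].

Step 4 — quadratic form (x̄ - mu_0)^T · S^{-1} · (x̄ - mu_0):
  S^{-1} · (x̄ - mu_0) = (-1.6281, 1.4154),
  (x̄ - mu_0)^T · [...] = (-3.3333)·(-1.6281) + (1.3333)·(1.4154) = 7.3142.

Step 5 — scale by n: T² = 6 · 7.3142 = 43.8853.

T² ≈ 43.8853


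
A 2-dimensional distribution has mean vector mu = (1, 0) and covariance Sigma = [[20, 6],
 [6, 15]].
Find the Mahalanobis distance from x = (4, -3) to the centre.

Step 1 — centre the observation: (x - mu) = (3, -3).

Step 2 — invert Sigma. det(Sigma) = 20·15 - (6)² = 264.
  Sigma^{-1} = (1/det) · [[d, -b], [-b, a]] = [[0.0568, -0.0227],
 [-0.0227, 0.0758]].

Step 3 — form the quadratic (x - mu)^T · Sigma^{-1} · (x - mu):
  Sigma^{-1} · (x - mu) = (0.2386, -0.2955).
  (x - mu)^T · [Sigma^{-1} · (x - mu)] = (3)·(0.2386) + (-3)·(-0.2955) = 1.6023.

Step 4 — take square root: d = √(1.6023) ≈ 1.2658.

d(x, mu) = √(1.6023) ≈ 1.2658


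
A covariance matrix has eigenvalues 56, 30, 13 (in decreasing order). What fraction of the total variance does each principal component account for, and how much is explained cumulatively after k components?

Step 1 — total variance = trace(Sigma) = Σ λ_i = 56 + 30 + 13 = 99.

Step 2 — fraction explained by component i = λ_i / Σ λ:
  PC1: 56/99 = 0.5657
  PC2: 30/99 = 0.303
  PC3: 13/99 = 0.1313

Step 3 — cumulative fraction after k components = (λ_1 + ... + λ_k) / Σ λ:
  k = 1: 56/99 = 0.5657
  k = 2: (56 + 30)/99 = 86/99 = 0.8687
  k = 3: (56 + 30 + 13)/99 = 99/99 = 1

Summary (fraction, with percent):

explained: PC1 0.5657 (56.57%), PC2 0.303 (30.3%), PC3 0.1313 (13.13%);  cumulative: 0.5657, 0.8687, 1


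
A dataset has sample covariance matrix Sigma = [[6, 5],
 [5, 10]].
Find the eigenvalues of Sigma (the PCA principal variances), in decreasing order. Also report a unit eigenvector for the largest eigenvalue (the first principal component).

Step 1 — characteristic polynomial of 2×2 Sigma:
  det(Sigma - λI) = λ² - trace · λ + det = 0.
  trace = 6 + 10 = 16, det = 6·10 - (5)² = 35.
Step 2 — discriminant:
  Δ = trace² - 4·det = 256 - 140 = 116.
Step 3 — eigenvalues:
  λ = (trace ± √Δ)/2 = (16 ± 10.7703)/2,
  λ_1 = 13.3852,  λ_2 = 2.6148.

Step 4 — unit eigenvector for λ_1: solve (Sigma - λ_1 I)v = 0. First row:
  (6 - 13.3852)·v_x + (5)·v_y = 0, i.e. (-7.3852)·v_x + (5)·v_y = 0,
  so v ∝ (b, λ_1 - a) = (5, 7.3852) = u.
  ||u|| = √((5)² + (7.3852)²) = √(79.5407) ≈ 8.9186,
  v_1 = u/||u|| ≈ (0.5606, 0.8281) (||v_1|| = 1).

λ_1 = 13.3852,  λ_2 = 2.6148;  v_1 ≈ (0.5606, 0.8281)


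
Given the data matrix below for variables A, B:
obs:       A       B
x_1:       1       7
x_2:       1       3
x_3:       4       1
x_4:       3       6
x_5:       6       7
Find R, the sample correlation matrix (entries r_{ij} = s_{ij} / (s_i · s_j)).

Step 1 — column means:
  mean(A) = (1 + 1 + 4 + 3 + 6) / 5 = 15/5 = 3
  mean(B) = (7 + 3 + 1 + 6 + 7) / 5 = 24/5 = 4.8

Step 2 — sample variances and covariances s[i,j] = (1/(n-1)) · Σ_k (x_{k,i} - mean_i) · (x_{k,j} - mean_j), with n-1 = 4:
  s[A,A] = ((-2)·(-2) + (-2)·(-2) + (1)·(1) + (0)·(0) + (3)·(3)) / 4 = 18/4 = 4.5
  s[A,B] = ((-2)·(2.2) + (-2)·(-1.8) + (1)·(-3.8) + (0)·(1.2) + (3)·(2.2)) / 4 = 2/4 = 0.5
  s[B,B] = ((2.2)·(2.2) + (-1.8)·(-1.8) + (-3.8)·(-3.8) + (1.2)·(1.2) + (2.2)·(2.2)) / 4 = 28.8/4 = 7.2
  Sample standard deviations s_i = √(s[i,i]):
  s(A) = √(4.5) = 2.1213
  s(B) = √(7.2) = 2.6833

Step 3 — r_{ij} = s_{ij} / (s_i · s_j):
  r[A,A] = 1 (diagonal).
  r[A,B] = 0.5 / (2.1213 · 2.6833) = 0.5 / 5.6921 = 0.0878
  r[B,B] = 1 (diagonal).

R is symmetric with unit diagonal. Assembling:

R = [[1, 0.0878],
 [0.0878, 1]]


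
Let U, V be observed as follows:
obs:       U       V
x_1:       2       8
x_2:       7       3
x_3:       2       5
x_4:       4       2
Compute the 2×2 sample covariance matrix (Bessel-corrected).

Step 1 — column means:
  mean(U) = (2 + 7 + 2 + 4) / 4 = 15/4 = 3.75
  mean(V) = (8 + 3 + 5 + 2) / 4 = 18/4 = 4.5

Step 2 — sample covariance S[i,j] = (1/(n-1)) · Σ_k (x_{k,i} - mean_i) · (x_{k,j} - mean_j), with n-1 = 3.
  S[U,U] = ((-1.75)·(-1.75) + (3.25)·(3.25) + (-1.75)·(-1.75) + (0.25)·(0.25)) / 3 = 16.75/3 = 5.5833
  S[U,V] = ((-1.75)·(3.5) + (3.25)·(-1.5) + (-1.75)·(0.5) + (0.25)·(-2.5)) / 3 = -12.5/3 = -4.1667
  S[V,V] = ((3.5)·(3.5) + (-1.5)·(-1.5) + (0.5)·(0.5) + (-2.5)·(-2.5)) / 3 = 21/3 = 7

S is symmetric (S[j,i] = S[i,j]). Assembling:

S = [[5.5833, -4.1667],
 [-4.1667, 7]]


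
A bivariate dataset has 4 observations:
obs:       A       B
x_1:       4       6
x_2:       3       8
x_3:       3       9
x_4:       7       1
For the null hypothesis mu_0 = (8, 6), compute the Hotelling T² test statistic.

Step 1 — sample mean vector:
  mean(A) = (4 + 3 + 3 + 7) / 4 = 17/4 = 4.25
  mean(B) = (6 + 8 + 9 + 1) / 4 = 24/4 = 6
  x̄ = (4.25, 6),  deviation x̄ - mu_0 = (4.25, 6) - (8, 6) = (-3.75, 0).

Step 2 — sample covariance matrix, S[i,j] = (1/(n-1)) · Σ_k (x_{k,i} - mean_i) · (x_{k,j} - mean_j), divisor n-1 = 3:
  S[A,A] = ((-0.25)·(-0.25) + (-1.25)·(-1.25) + (-1.25)·(-1.25) + (2.75)·(2.75)) / 3 = 10.75/3 = 3.5833
  S[A,B] = ((-0.25)·(0) + (-1.25)·(2) + (-1.25)·(3) + (2.75)·(-5)) / 3 = -20/3 = -6.6667
  S[B,B] = ((0)·(0) + (2)·(2) + (3)·(3) + (-5)·(-5)) / 3 = 38/3 = 12.6667
  S = [[3.5833, -6.6667],
 [-6.6667, 12.6667]].

Step 3 — invert S. det(S) = 3.5833·12.6667 - (-6.6667)² = 0.9444.
  S^{-1} = (1/det) · [[d, -b], [-b, a]] = [[13.4118, 7.0588],
 [7.0588, 3.7941]].

Step 4 — quadratic form (x̄ - mu_0)^T · S^{-1} · (x̄ - mu_0):
  S^{-1} · (x̄ - mu_0) = (-50.2941, -26.4706),
  (x̄ - mu_0)^T · [...] = (-3.75)·(-50.2941) + (0)·(-26.4706) = 188.6029.

Step 5 — scale by n: T² = 4 · 188.6029 = 754.4118.

T² ≈ 754.4118


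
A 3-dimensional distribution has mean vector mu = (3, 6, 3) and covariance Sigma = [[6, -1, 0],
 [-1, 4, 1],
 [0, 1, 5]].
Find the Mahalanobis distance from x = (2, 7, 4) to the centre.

Step 1 — centre the observation: (x - mu) = (-1, 1, 1).

Step 2 — invert Sigma (cofactor / det for 3×3, or solve directly):
  Sigma^{-1} = [[0.1743, 0.0459, -0.0092],
 [0.0459, 0.2752, -0.055],
 [-0.0092, -0.055, 0.211]].

Step 3 — form the quadratic (x - mu)^T · Sigma^{-1} · (x - mu):
  Sigma^{-1} · (x - mu) = (-0.1376, 0.1743, 0.1651).
  (x - mu)^T · [Sigma^{-1} · (x - mu)] = (-1)·(-0.1376) + (1)·(0.1743) + (1)·(0.1651) = 0.4771.

Step 4 — take square root: d = √(0.4771) ≈ 0.6907.

d(x, mu) = √(0.4771) ≈ 0.6907


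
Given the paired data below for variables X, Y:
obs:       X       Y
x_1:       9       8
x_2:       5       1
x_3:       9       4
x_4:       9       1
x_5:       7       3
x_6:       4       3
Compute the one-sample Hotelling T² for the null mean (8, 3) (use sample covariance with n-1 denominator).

Step 1 — sample mean vector:
  mean(X) = (9 + 5 + 9 + 9 + 7 + 4) / 6 = 43/6 = 7.1667
  mean(Y) = (8 + 1 + 4 + 1 + 3 + 3) / 6 = 20/6 = 3.3333
  x̄ = (7.1667, 3.3333),  deviation x̄ - mu_0 = (7.1667, 3.3333) - (8, 3) = (-0.8333, 0.3333).

Step 2 — sample covariance matrix, S[i,j] = (1/(n-1)) · Σ_k (x_{k,i} - mean_i) · (x_{k,j} - mean_j), divisor n-1 = 5:
  S[X,X] = ((1.8333)·(1.8333) + (-2.1667)·(-2.1667) + (1.8333)·(1.8333) + (1.8333)·(1.8333) + (-0.1667)·(-0.1667) + (-3.1667)·(-3.1667)) / 5 = 24.8333/5 = 4.9667
  S[X,Y] = ((1.8333)·(4.6667) + (-2.1667)·(-2.3333) + (1.8333)·(0.6667) + (1.8333)·(-2.3333) + (-0.1667)·(-0.3333) + (-3.1667)·(-0.3333)) / 5 = 11.6667/5 = 2.3333
  S[Y,Y] = ((4.6667)·(4.6667) + (-2.3333)·(-2.3333) + (0.6667)·(0.6667) + (-2.3333)·(-2.3333) + (-0.3333)·(-0.3333) + (-0.3333)·(-0.3333)) / 5 = 33.3333/5 = 6.6667
  S = [[4.9667, 2.3333],
 [2.3333, 6.6667]].

Step 3 — invert S. det(S) = 4.9667·6.6667 - (2.3333)² = 27.6667.
  S^{-1} = (1/det) · [[d, -b], [-b, a]] = [[0.241, -0.0843],
 [-0.0843, 0.1795]].

Step 4 — quadratic form (x̄ - mu_0)^T · S^{-1} · (x̄ - mu_0):
  S^{-1} · (x̄ - mu_0) = (-0.2289, 0.1301),
  (x̄ - mu_0)^T · [...] = (-0.8333)·(-0.2289) + (0.3333)·(0.1301) = 0.2341.

Step 5 — scale by n: T² = 6 · 0.2341 = 1.4048.

T² ≈ 1.4048


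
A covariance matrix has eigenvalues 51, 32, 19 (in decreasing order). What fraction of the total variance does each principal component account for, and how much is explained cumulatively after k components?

Step 1 — total variance = trace(Sigma) = Σ λ_i = 51 + 32 + 19 = 102.

Step 2 — fraction explained by component i = λ_i / Σ λ:
  PC1: 51/102 = 0.5
  PC2: 32/102 = 0.3137
  PC3: 19/102 = 0.1863

Step 3 — cumulative fraction after k components = (λ_1 + ... + λ_k) / Σ λ:
  k = 1: 51/102 = 0.5
  k = 2: (51 + 32)/102 = 83/102 = 0.8137
  k = 3: (51 + 32 + 19)/102 = 102/102 = 1

Summary (fraction, with percent):

explained: PC1 0.5 (50%), PC2 0.3137 (31.37%), PC3 0.1863 (18.63%);  cumulative: 0.5, 0.8137, 1
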